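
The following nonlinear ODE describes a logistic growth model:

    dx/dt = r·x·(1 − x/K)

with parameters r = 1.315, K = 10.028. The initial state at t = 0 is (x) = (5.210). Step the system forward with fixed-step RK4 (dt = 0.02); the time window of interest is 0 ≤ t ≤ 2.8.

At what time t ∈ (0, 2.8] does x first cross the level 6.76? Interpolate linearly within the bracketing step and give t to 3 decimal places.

t=0.000: state=(5.210)
step 1 (dt=0.02): k1=(3.292), k2=(3.290), k3=(3.290), k4=(3.288); state += dt/6·(k1+2k2+2k3+k4)
t=0.020: state=(5.276)
t=0.040: state=(5.342)
t=0.060: state=(5.407)
continuing one RK4 step at a time; state shown every 5 steps (Δt=0.1):
t=0.100: state=(5.538)
t=0.200: state=(5.861)
t=0.300: state=(6.178)
t=0.400: state=(6.484)
t=0.480: state=(6.721)
next step: t=0.500: state=(6.780) — x has crossed 6.76
linear interpolation between t=0.480 (6.72150) and t=0.500 (6.77952) → t≈0.493

t = 0.493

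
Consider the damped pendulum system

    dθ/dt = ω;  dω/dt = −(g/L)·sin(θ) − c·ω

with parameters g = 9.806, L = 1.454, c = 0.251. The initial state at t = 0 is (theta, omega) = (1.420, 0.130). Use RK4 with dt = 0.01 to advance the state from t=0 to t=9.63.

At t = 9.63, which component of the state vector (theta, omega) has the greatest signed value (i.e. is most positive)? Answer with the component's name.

t=0.000: state=(1.420, 0.130)
step 1 (dt=0.01): k1=(0.130, -6.700), k2=(0.096, -6.692), k3=(0.097, -6.692), k4=(0.063, -6.684); state += dt/6·(k1+2k2+2k3+k4)
t=0.010: state=(1.421, 0.063)
t=0.020: state=(1.421, -0.004)
t=0.030: state=(1.421, -0.070)
continuing one RK4 step at a time; state shown every 50 steps (Δt=0.5):
t=0.500: state=(0.709, -2.747)
t=1.000: state=(-0.740, -2.267)
t=1.500: state=(-1.131, 0.756)
t=2.000: state=(-0.161, 2.667)
t=2.500: state=(0.893, 1.041)
t=3.000: state=(0.725, -1.594)
t=3.500: state=(-0.327, -2.025)
t=4.000: state=(-0.833, 0.184)
t=4.500: state=(-0.226, 1.915)
t=5.000: state=(0.602, 0.961)
t=5.500: state=(0.550, -1.102)
t=6.000: state=(-0.214, -1.517)
t=6.500: state=(-0.603, 0.125)
t=7.000: state=(-0.152, 1.414)
t=7.500: state=(0.449, 0.666)
t=8.000: state=(0.380, -0.872)
t=8.500: state=(-0.189, -1.074)
t=9.000: state=(-0.436, 0.194)
t=9.500: state=(-0.068, 1.055)
t=9.630: state=(0.069, 1.021)
compare at T: theta=0.069, omega=1.021

largest component: omega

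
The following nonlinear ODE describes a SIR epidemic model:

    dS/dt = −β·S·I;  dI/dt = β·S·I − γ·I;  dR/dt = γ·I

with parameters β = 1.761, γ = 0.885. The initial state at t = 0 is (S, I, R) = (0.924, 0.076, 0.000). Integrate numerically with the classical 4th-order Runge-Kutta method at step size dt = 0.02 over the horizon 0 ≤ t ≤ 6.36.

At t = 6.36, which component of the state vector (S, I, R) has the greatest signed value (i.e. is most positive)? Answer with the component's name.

largest component: R

t=0.000: state=(0.924, 0.076, 0.000)
step 1 (dt=0.02): k1=(-0.124, 0.056, 0.067), k2=(-0.124, 0.057, 0.068), k3=(-0.124, 0.057, 0.068), k4=(-0.125, 0.057, 0.068); state += dt/6·(k1+2k2+2k3+k4)
t=0.020: state=(0.922, 0.077, 0.001)
t=0.040: state=(0.919, 0.078, 0.003)
t=0.060: state=(0.916, 0.079, 0.004)
continuing one RK4 step at a time; state shown every 25 steps (Δt=0.5):
t=0.500: state=(0.853, 0.107, 0.040)
t=1.000: state=(0.765, 0.140, 0.095)
t=1.500: state=(0.667, 0.169, 0.164)
t=2.000: state=(0.570, 0.187, 0.243)
t=2.500: state=(0.482, 0.191, 0.327)
t=3.000: state=(0.409, 0.181, 0.410)
t=3.500: state=(0.351, 0.163, 0.486)
t=4.000: state=(0.307, 0.139, 0.553)
t=4.500: state=(0.275, 0.116, 0.610)
t=5.000: state=(0.251, 0.094, 0.656)
t=5.500: state=(0.233, 0.074, 0.693)
t=6.000: state=(0.220, 0.058, 0.722)
t=6.360: state=(0.212, 0.049, 0.739)
compare at T: S=0.212, I=0.049, R=0.739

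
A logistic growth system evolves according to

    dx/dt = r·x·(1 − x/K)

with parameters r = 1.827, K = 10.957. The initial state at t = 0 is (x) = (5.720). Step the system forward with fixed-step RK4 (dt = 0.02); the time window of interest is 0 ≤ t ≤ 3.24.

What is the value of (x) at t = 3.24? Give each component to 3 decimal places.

t=0.000: state=(5.720)
step 1 (dt=0.02): k1=(4.995), k2=(4.990), k3=(4.990), k4=(4.985); state += dt/6·(k1+2k2+2k3+k4)
t=0.020: state=(5.820)
t=0.040: state=(5.919)
t=0.060: state=(6.019)
continuing one RK4 step at a time; state shown every 10 steps (Δt=0.2):
t=0.200: state=(6.700)
t=0.400: state=(7.604)
t=0.600: state=(8.390)
t=0.800: state=(9.038)
t=1.000: state=(9.550)
t=1.200: state=(9.941)
t=1.400: state=(10.231)
t=1.600: state=(10.443)
t=1.800: state=(10.595)
t=2.000: state=(10.703)
t=2.200: state=(10.780)
t=2.400: state=(10.833)
t=2.600: state=(10.871)
t=2.800: state=(10.897)
t=3.000: state=(10.915)
t=3.200: state=(10.928)
t=3.240: state=(10.930)

(x) = (10.930)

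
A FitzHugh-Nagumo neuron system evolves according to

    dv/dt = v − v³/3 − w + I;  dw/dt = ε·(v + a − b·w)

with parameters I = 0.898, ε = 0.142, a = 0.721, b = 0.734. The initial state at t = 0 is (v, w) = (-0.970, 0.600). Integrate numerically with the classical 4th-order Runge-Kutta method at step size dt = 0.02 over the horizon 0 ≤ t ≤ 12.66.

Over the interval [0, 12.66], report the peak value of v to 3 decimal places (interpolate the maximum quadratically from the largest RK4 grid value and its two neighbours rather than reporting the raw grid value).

max v = 1.854

t=0.000: state=(-0.970, 0.600)
step 1 (dt=0.02): k1=(-0.368, -0.098), k2=(-0.367, -0.098), k3=(-0.367, -0.098), k4=(-0.366, -0.099); state += dt/6·(k1+2k2+2k3+k4)
t=0.020: state=(-0.977, 0.598)
t=0.040: state=(-0.985, 0.596)
t=0.060: state=(-0.992, 0.594)
continuing one RK4 step at a time; state shown every 25 steps (Δt=0.5):
t=0.500: state=(-1.138, 0.546)
t=1.000: state=(-1.258, 0.485)
t=1.500: state=(-1.321, 0.421)
t=2.000: state=(-1.338, 0.357)
t=2.500: state=(-1.324, 0.297)
t=3.000: state=(-1.290, 0.241)
t=3.500: state=(-1.243, 0.191)
t=4.000: state=(-1.187, 0.147)
t=4.500: state=(-1.122, 0.110)
t=5.000: state=(-1.049, 0.079)
t=5.500: state=(-0.966, 0.055)
t=6.000: state=(-0.870, 0.038)
t=6.500: state=(-0.754, 0.030)
t=7.000: state=(-0.608, 0.031)
t=7.500: state=(-0.412, 0.044)
t=8.000: state=(-0.126, 0.072)
t=8.500: state=(0.314, 0.124)
t=9.000: state=(0.940, 0.210)
t=9.500: state=(1.533, 0.337)
t=10.000: state=(1.806, 0.487)
t=10.500: state=(1.854, 0.639)
t=11.000: state=(1.825, 0.784)
t=11.500: state=(1.775, 0.919)
t=12.000: state=(1.718, 1.043)
t=12.500: state=(1.658, 1.157)
t=12.660: state=(1.639, 1.191)
largest grid value and its neighbours: v(10.440)=1.85395, v(10.460)=1.85402, v(10.480)=1.85397
parabola through these three points peaks at t≈10.461 with v≈1.85402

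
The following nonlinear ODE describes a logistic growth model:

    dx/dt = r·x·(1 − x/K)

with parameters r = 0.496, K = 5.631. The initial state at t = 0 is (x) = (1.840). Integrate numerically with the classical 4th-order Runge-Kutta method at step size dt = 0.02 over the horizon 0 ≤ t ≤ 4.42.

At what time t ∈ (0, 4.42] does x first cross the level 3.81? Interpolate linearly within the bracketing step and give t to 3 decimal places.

t = 2.946

t=0.000: state=(1.840)
step 1 (dt=0.02): k1=(0.614), k2=(0.615), k3=(0.615), k4=(0.617); state += dt/6·(k1+2k2+2k3+k4)
t=0.020: state=(1.852)
t=0.040: state=(1.865)
t=0.060: state=(1.877)
continuing one RK4 step at a time; state shown every 10 steps (Δt=0.2):
t=0.200: state=(1.965)
t=0.400: state=(2.094)
t=0.600: state=(2.226)
t=0.800: state=(2.361)
t=1.000: state=(2.497)
t=1.200: state=(2.636)
t=1.400: state=(2.775)
t=1.600: state=(2.915)
t=1.800: state=(3.054)
t=2.000: state=(3.192)
t=2.200: state=(3.328)
t=2.400: state=(3.462)
t=2.600: state=(3.593)
t=2.800: state=(3.720)
t=2.940: state=(3.806)
next step: t=2.960: state=(3.819) — x has crossed 3.81
linear interpolation between t=2.940 (3.80646) and t=2.960 (3.81868) → t≈2.946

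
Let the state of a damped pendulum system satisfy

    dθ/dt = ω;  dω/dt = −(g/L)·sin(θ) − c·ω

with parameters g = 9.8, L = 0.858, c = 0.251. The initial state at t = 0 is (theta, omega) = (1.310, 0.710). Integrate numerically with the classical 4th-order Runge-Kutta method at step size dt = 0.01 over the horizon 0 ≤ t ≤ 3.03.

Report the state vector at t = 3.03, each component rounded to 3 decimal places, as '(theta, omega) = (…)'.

(theta, omega) = (-0.875, -0.487)

t=0.000: state=(1.310, 0.710)
step 1 (dt=0.01): k1=(0.710, -11.214), k2=(0.654, -11.210), k3=(0.654, -11.209), k4=(0.598, -11.205); state += dt/6·(k1+2k2+2k3+k4)
t=0.010: state=(1.317, 0.598)
t=0.020: state=(1.322, 0.486)
t=0.030: state=(1.326, 0.374)
continuing one RK4 step at a time; state shown every 10 steps (Δt=0.1):
t=0.100: state=(1.325, -0.402)
t=0.200: state=(1.231, -1.475)
t=0.300: state=(1.033, -2.461)
t=0.400: state=(0.744, -3.277)
t=0.500: state=(0.387, -3.801)
t=0.600: state=(-0.002, -3.921)
t=0.700: state=(-0.382, -3.606)
t=0.800: state=(-0.711, -2.927)
t=0.900: state=(-0.960, -2.014)
t=1.000: state=(-1.110, -0.990)
t=1.100: state=(-1.157, 0.061)
t=1.200: state=(-1.099, 1.082)
t=1.300: state=(-0.943, 2.021)
t=1.400: state=(-0.700, 2.799)
t=1.500: state=(-0.392, 3.317)
t=1.600: state=(-0.049, 3.481)
t=1.700: state=(0.291, 3.256)
t=1.800: state=(0.591, 2.690)
t=1.900: state=(0.821, 1.887)
t=2.000: state=(0.964, 0.957)
t=2.100: state=(1.011, -0.013)
t=2.200: state=(0.962, -0.959)
t=2.300: state=(0.822, -1.817)
t=2.400: state=(0.604, -2.514)
t=2.500: state=(0.328, -2.960)
t=2.600: state=(0.023, -3.083)
t=2.700: state=(-0.277, -2.862)
t=2.800: state=(-0.539, -2.339)
t=2.900: state=(-0.738, -1.604)
t=3.000: state=(-0.856, -0.752)
t=3.030: state=(-0.875, -0.487)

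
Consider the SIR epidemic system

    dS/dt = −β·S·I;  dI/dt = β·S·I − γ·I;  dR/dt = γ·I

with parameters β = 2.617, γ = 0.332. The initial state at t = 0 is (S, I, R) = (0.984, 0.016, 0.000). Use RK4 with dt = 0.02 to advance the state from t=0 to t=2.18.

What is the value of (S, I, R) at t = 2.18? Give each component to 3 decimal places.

t=0.000: state=(0.984, 0.016, 0.000)
step 1 (dt=0.02): k1=(-0.041, 0.036, 0.005), k2=(-0.042, 0.037, 0.005), k3=(-0.042, 0.037, 0.005), k4=(-0.043, 0.037, 0.006); state += dt/6·(k1+2k2+2k3+k4)
t=0.020: state=(0.983, 0.017, 0.000)
t=0.040: state=(0.982, 0.018, 0.000)
t=0.060: state=(0.981, 0.018, 0.000)
continuing one RK4 step at a time; state shown every 5 steps (Δt=0.1):
t=0.100: state=(0.979, 0.020, 0.001)
t=0.200: state=(0.974, 0.025, 0.001)
t=0.300: state=(0.967, 0.031, 0.002)
t=0.400: state=(0.958, 0.039, 0.003)
t=0.500: state=(0.947, 0.048, 0.005)
t=0.600: state=(0.934, 0.060, 0.007)
t=0.700: state=(0.918, 0.073, 0.009)
t=0.800: state=(0.898, 0.090, 0.012)
t=0.900: state=(0.875, 0.110, 0.015)
t=1.000: state=(0.848, 0.133, 0.019)
t=1.100: state=(0.816, 0.160, 0.024)
t=1.200: state=(0.779, 0.191, 0.030)
t=1.300: state=(0.738, 0.225, 0.036)
t=1.400: state=(0.692, 0.263, 0.045)
t=1.500: state=(0.643, 0.303, 0.054)
t=1.600: state=(0.591, 0.344, 0.065)
t=1.700: state=(0.537, 0.386, 0.077)
t=1.800: state=(0.483, 0.427, 0.090)
t=1.900: state=(0.430, 0.465, 0.105)
t=2.000: state=(0.379, 0.500, 0.121)
t=2.100: state=(0.331, 0.531, 0.138)
t=2.180: state=(0.295, 0.552, 0.153)

(S, I, R) = (0.295, 0.552, 0.153)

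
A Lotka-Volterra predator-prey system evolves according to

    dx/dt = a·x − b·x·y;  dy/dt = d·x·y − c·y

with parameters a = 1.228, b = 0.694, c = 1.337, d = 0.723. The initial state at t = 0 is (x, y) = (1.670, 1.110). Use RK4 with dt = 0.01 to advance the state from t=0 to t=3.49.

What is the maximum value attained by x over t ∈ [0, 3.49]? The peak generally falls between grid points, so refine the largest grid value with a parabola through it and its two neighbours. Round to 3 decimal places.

max x = 2.754

t=0.000: state=(1.670, 1.110)
step 1 (dt=0.01): k1=(0.764, -0.144), k2=(0.767, -0.141), k3=(0.767, -0.141), k4=(0.769, -0.138); state += dt/6·(k1+2k2+2k3+k4)
t=0.010: state=(1.678, 1.109)
t=0.020: state=(1.685, 1.107)
t=0.030: state=(1.693, 1.106)
continuing one RK4 step at a time; state shown every 20 steps (Δt=0.2):
t=0.200: state=(1.833, 1.094)
t=0.400: state=(2.012, 1.106)
t=0.600: state=(2.200, 1.147)
t=0.800: state=(2.387, 1.224)
t=1.000: state=(2.556, 1.339)
t=1.200: state=(2.685, 1.498)
t=1.400: state=(2.750, 1.700)
t=1.600: state=(2.732, 1.936)
t=1.800: state=(2.624, 2.185)
t=2.000: state=(2.437, 2.413)
t=2.200: state=(2.200, 2.584)
t=2.400: state=(1.952, 2.670)
t=2.600: state=(1.721, 2.664)
t=2.800: state=(1.528, 2.577)
t=3.000: state=(1.379, 2.433)
t=3.200: state=(1.273, 2.254)
t=3.400: state=(1.206, 2.063)
t=3.490: state=(1.187, 1.977)
largest grid value and its neighbours: x(1.450)=2.75405, x(1.460)=2.75419, x(1.470)=2.75411
parabola through these three points peaks at t≈1.461 with x≈2.75419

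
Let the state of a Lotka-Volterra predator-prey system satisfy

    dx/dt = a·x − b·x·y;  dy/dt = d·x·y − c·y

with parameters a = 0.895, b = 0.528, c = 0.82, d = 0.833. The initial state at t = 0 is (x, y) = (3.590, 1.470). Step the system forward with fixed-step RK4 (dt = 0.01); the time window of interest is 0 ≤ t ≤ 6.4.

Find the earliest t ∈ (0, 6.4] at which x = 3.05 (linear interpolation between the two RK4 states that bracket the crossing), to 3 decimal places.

t = 0.433

t=0.000: state=(3.590, 1.470)
step 1 (dt=0.01): k1=(0.427, 3.191), k2=(0.397, 3.228), k3=(0.396, 3.228), k4=(0.366, 3.266); state += dt/6·(k1+2k2+2k3+k4)
t=0.010: state=(3.594, 1.502)
t=0.020: state=(3.597, 1.535)
t=0.030: state=(3.600, 1.569)
continuing one RK4 step at a time; state shown every 25 steps (Δt=0.25):
t=0.250: state=(3.470, 2.519)
t=0.430: state=(3.059, 3.558)
next step: t=0.440: state=(3.028, 3.619) — x has crossed 3.05
linear interpolation between t=0.430 (3.05857) and t=0.440 (3.02814) → t≈0.433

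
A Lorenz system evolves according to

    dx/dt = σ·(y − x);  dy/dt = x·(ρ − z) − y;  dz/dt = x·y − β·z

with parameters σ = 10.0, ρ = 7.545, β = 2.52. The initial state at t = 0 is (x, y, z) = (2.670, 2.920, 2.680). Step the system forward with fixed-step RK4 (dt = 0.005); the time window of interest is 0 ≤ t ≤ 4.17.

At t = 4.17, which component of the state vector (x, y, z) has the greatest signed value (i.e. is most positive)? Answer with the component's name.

t=0.000: state=(2.670, 2.920, 2.680)
step 1 (dt=0.005): k1=(2.500, 10.070, 1.043), k2=(2.689, 10.068, 1.122), k3=(2.684, 10.070, 1.123), k4=(2.869, 10.069, 1.203); state += dt/6·(k1+2k2+2k3+k4)
t=0.005: state=(2.683, 2.970, 2.686)
t=0.010: state=(2.699, 3.021, 2.692)
t=0.015: state=(2.716, 3.071, 2.699)
continuing one RK4 step at a time; state shown every 40 steps (Δt=0.2):
t=0.200: state=(4.074, 5.026, 3.771)
t=0.400: state=(5.685, 6.088, 6.911)
t=0.600: state=(5.139, 4.325, 8.830)
t=0.800: state=(3.507, 2.885, 7.623)
t=1.000: state=(2.862, 2.811, 5.935)
t=1.200: state=(3.151, 3.460, 5.038)
t=1.400: state=(3.965, 4.424, 5.285)
t=1.600: state=(4.720, 4.939, 6.515)
t=1.800: state=(4.673, 4.427, 7.484)
t=2.000: state=(4.020, 3.696, 7.250)
t=2.200: state=(3.586, 3.495, 6.463)
t=2.400: state=(3.640, 3.768, 5.937)
t=2.600: state=(4.003, 4.210, 5.997)
t=2.800: state=(4.337, 4.435, 6.505)
t=3.000: state=(4.343, 4.257, 6.929)
t=3.200: state=(4.085, 3.943, 6.887)
t=3.400: state=(3.873, 3.817, 6.556)
t=3.600: state=(3.872, 3.922, 6.298)
t=3.800: state=(4.027, 4.117, 6.304)
t=4.000: state=(4.175, 4.220, 6.515)
t=4.170: state=(4.195, 4.174, 6.684)
compare at T: x=4.195, y=4.174, z=6.684

largest component: z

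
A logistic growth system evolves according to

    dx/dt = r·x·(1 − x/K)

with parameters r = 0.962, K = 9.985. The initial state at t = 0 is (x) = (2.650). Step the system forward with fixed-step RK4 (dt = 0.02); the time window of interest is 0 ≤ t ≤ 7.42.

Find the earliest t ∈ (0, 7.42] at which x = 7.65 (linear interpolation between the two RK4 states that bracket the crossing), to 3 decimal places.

t=0.000: state=(2.650)
step 1 (dt=0.02): k1=(1.873), k2=(1.881), k3=(1.881), k4=(1.890); state += dt/6·(k1+2k2+2k3+k4)
t=0.020: state=(2.688)
t=0.040: state=(2.726)
t=0.060: state=(2.764)
continuing one RK4 step at a time; state shown every 25 steps (Δt=0.5):
t=0.500: state=(3.683)
t=1.000: state=(4.853)
t=1.500: state=(6.037)
t=2.000: state=(7.111)
t=2.280: state=(7.629)
next step: t=2.300: state=(7.664) — x has crossed 7.65
linear interpolation between t=2.280 (7.62949) and t=2.300 (7.66394) → t≈2.292

t = 2.292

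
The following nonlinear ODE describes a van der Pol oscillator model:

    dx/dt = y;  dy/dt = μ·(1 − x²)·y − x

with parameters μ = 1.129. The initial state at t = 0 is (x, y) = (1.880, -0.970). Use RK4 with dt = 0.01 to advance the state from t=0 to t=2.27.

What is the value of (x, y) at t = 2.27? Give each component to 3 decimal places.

t=0.000: state=(1.880, -0.970)
step 1 (dt=0.01): k1=(-0.970, 0.895), k2=(-0.966, 0.868), k3=(-0.966, 0.868), k4=(-0.961, 0.841); state += dt/6·(k1+2k2+2k3+k4)
t=0.010: state=(1.870, -0.961)
t=0.020: state=(1.861, -0.953)
t=0.030: state=(1.851, -0.946)
continuing one RK4 step at a time; state shown every 10 steps (Δt=0.1):
t=0.100: state=(1.787, -0.904)
t=0.200: state=(1.698, -0.875)
t=0.300: state=(1.611, -0.869)
t=0.400: state=(1.523, -0.882)
t=0.500: state=(1.434, -0.910)
t=0.600: state=(1.341, -0.952)
t=0.700: state=(1.243, -1.007)
t=0.800: state=(1.139, -1.077)
t=0.900: state=(1.027, -1.163)
t=1.000: state=(0.906, -1.269)
t=1.100: state=(0.773, -1.397)
t=1.200: state=(0.626, -1.552)
t=1.300: state=(0.461, -1.736)
t=1.400: state=(0.277, -1.953)
t=1.500: state=(0.070, -2.196)
t=1.600: state=(-0.163, -2.452)
t=1.700: state=(-0.420, -2.688)
t=1.800: state=(-0.698, -2.846)
t=1.900: state=(-0.984, -2.854)
t=2.000: state=(-1.261, -2.658)
t=2.100: state=(-1.509, -2.261)
t=2.200: state=(-1.710, -1.739)
t=2.270: state=(-1.818, -1.357)

(x, y) = (-1.818, -1.357)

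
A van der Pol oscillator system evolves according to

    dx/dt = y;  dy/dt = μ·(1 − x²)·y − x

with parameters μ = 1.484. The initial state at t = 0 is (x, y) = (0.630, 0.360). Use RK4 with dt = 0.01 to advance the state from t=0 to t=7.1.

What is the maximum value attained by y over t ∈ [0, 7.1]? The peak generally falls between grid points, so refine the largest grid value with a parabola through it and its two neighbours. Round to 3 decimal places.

t=0.000: state=(0.630, 0.360)
step 1 (dt=0.01): k1=(0.360, -0.308), k2=(0.358, -0.312), k3=(0.358, -0.312), k4=(0.357, -0.317); state += dt/6·(k1+2k2+2k3+k4)
t=0.010: state=(0.634, 0.357)
t=0.020: state=(0.637, 0.354)
t=0.030: state=(0.641, 0.350)
continuing one RK4 step at a time; state shown every 25 steps (Δt=0.25):
t=0.250: state=(0.708, 0.256)
t=0.500: state=(0.754, 0.104)
t=0.750: state=(0.757, -0.084)
t=1.000: state=(0.710, -0.300)
t=1.250: state=(0.604, -0.555)
t=1.500: state=(0.427, -0.878)
t=1.750: state=(0.155, -1.320)
t=2.000: state=(-0.245, -1.897)
t=2.250: state=(-0.784, -2.339)
t=2.500: state=(-1.342, -1.942)
t=2.750: state=(-1.695, -0.867)
t=3.000: state=(-1.804, -0.091)
t=3.250: state=(-1.776, 0.266)
t=3.500: state=(-1.686, 0.434)
t=3.750: state=(-1.564, 0.542)
t=4.000: state=(-1.416, 0.646)
t=4.250: state=(-1.238, 0.778)
t=4.500: state=(-1.021, 0.971)
t=4.750: state=(-0.743, 1.282)
t=5.000: state=(-0.362, 1.809)
t=5.250: state=(0.187, 2.623)
t=5.500: state=(0.934, 3.195)
t=5.750: state=(1.638, 2.143)
t=6.000: state=(1.965, 0.590)
t=6.250: state=(2.010, -0.107)
t=6.500: state=(1.949, -0.340)
t=6.750: state=(1.851, -0.435)
t=7.000: state=(1.734, -0.499)
t=7.100: state=(1.683, -0.524)
largest grid value and its neighbours: y(5.480)=3.19570, y(5.490)=3.19704, y(5.500)=3.19533
parabola through these three points peaks at t≈5.489 with y≈3.19705

max y = 3.197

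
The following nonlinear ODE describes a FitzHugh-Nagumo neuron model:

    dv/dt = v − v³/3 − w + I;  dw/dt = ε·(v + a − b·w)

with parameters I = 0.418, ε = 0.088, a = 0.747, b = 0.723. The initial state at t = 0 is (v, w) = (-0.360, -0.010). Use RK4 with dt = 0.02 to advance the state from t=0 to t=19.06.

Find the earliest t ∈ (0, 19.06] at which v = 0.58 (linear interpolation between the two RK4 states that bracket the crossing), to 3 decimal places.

t = 3.212

t=0.000: state=(-0.360, -0.010)
step 1 (dt=0.02): k1=(0.084, 0.035), k2=(0.084, 0.035), k3=(0.084, 0.035), k4=(0.084, 0.035); state += dt/6·(k1+2k2+2k3+k4)
t=0.020: state=(-0.358, -0.009)
t=0.040: state=(-0.357, -0.009)
t=0.060: state=(-0.355, -0.008)
continuing one RK4 step at a time; state shown every 50 steps (Δt=1):
t=1.000: state=(-0.250, 0.028)
t=2.000: state=(-0.039, 0.077)
t=3.000: state=(0.428, 0.150)
t=3.200: state=(0.571, 0.170)
next step: t=3.220: state=(0.586, 0.172) — v has crossed 0.58
linear interpolation between t=3.200 (0.57088) and t=3.220 (0.58610) → t≈3.212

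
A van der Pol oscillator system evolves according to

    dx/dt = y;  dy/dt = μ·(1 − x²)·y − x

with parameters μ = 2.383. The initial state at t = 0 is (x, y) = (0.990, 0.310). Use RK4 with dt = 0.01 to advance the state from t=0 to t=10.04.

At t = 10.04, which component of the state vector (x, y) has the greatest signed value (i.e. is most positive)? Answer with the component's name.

t=0.000: state=(0.990, 0.310)
step 1 (dt=0.01): k1=(0.310, -0.975), k2=(0.305, -0.979), k3=(0.305, -0.979), k4=(0.300, -0.983); state += dt/6·(k1+2k2+2k3+k4)
t=0.010: state=(0.993, 0.300)
t=0.020: state=(0.996, 0.290)
t=0.030: state=(0.999, 0.280)
continuing one RK4 step at a time; state shown every 50 steps (Δt=0.5):
t=0.500: state=(1.017, -0.203)
t=1.000: state=(0.784, -0.767)
t=1.500: state=(0.111, -2.242)
t=2.000: state=(-1.562, -2.864)
t=2.500: state=(-1.969, 0.144)
t=3.000: state=(-1.842, 0.304)
t=3.500: state=(-1.676, 0.359)
t=4.000: state=(-1.478, 0.444)
t=4.500: state=(-1.219, 0.614)
t=5.000: state=(-0.818, 1.084)
t=5.500: state=(0.098, 3.050)
t=6.000: state=(1.851, 1.675)
t=6.500: state=(1.992, -0.221)
t=7.000: state=(1.855, -0.304)
t=7.500: state=(1.691, -0.354)
t=8.000: state=(1.496, -0.435)
t=8.500: state=(1.244, -0.594)
t=9.000: state=(0.861, -1.020)
t=9.500: state=(0.021, -2.770)
t=10.000: state=(-1.773, -2.175)
t=10.040: state=(-1.850, -1.683)
compare at T: x=-1.850, y=-1.683

largest component: y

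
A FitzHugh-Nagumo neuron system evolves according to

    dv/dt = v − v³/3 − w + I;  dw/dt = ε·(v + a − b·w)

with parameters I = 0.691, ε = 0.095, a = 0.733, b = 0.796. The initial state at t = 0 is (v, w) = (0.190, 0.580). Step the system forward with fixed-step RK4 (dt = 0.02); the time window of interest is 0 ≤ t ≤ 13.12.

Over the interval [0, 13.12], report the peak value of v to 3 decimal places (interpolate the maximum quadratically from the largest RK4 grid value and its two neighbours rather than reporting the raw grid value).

max v = 1.578

t=0.000: state=(0.190, 0.580)
step 1 (dt=0.02): k1=(0.299, 0.044), k2=(0.301, 0.044), k3=(0.301, 0.044), k4=(0.304, 0.044); state += dt/6·(k1+2k2+2k3+k4)
t=0.020: state=(0.196, 0.581)
t=0.040: state=(0.202, 0.582)
t=0.060: state=(0.208, 0.583)
continuing one RK4 step at a time; state shown every 25 steps (Δt=0.5):
t=0.500: state=(0.373, 0.606)
t=1.000: state=(0.635, 0.640)
t=1.500: state=(0.959, 0.688)
t=2.000: state=(1.267, 0.749)
t=2.500: state=(1.471, 0.819)
t=3.000: state=(1.560, 0.894)
t=3.500: state=(1.578, 0.969)
t=4.000: state=(1.560, 1.040)
t=4.500: state=(1.527, 1.108)
t=5.000: state=(1.486, 1.171)
t=5.500: state=(1.440, 1.230)
t=6.000: state=(1.392, 1.284)
t=6.500: state=(1.340, 1.334)
t=7.000: state=(1.286, 1.380)
t=7.500: state=(1.228, 1.422)
t=8.000: state=(1.165, 1.459)
t=8.500: state=(1.097, 1.492)
t=9.000: state=(1.021, 1.520)
t=9.500: state=(0.933, 1.543)
t=10.000: state=(0.828, 1.561)
t=10.500: state=(0.697, 1.573)
t=11.000: state=(0.522, 1.578)
t=11.500: state=(0.270, 1.572)
t=12.000: state=(-0.122, 1.552)
t=12.500: state=(-0.729, 1.510)
t=13.000: state=(-1.429, 1.437)
t=13.120: state=(-1.562, 1.415)
largest grid value and its neighbours: v(3.420)=1.57776, v(3.440)=1.57779, v(3.460)=1.57776
parabola through these three points peaks at t≈3.439 with v≈1.57779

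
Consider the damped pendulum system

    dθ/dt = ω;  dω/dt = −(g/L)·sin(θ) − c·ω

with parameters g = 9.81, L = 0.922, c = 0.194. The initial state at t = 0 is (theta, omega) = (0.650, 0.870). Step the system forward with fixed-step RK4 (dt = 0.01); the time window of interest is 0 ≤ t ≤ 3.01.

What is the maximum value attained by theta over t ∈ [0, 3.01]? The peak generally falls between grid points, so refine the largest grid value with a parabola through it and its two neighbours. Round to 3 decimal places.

max theta = 0.706

t=0.000: state=(0.650, 0.870)
step 1 (dt=0.01): k1=(0.870, -6.608), k2=(0.837, -6.638), k3=(0.837, -6.637), k4=(0.804, -6.666); state += dt/6·(k1+2k2+2k3+k4)
t=0.010: state=(0.658, 0.804)
t=0.020: state=(0.666, 0.737)
t=0.030: state=(0.673, 0.669)
continuing one RK4 step at a time; state shown every 10 steps (Δt=0.1):
t=0.100: state=(0.703, 0.189)
t=0.200: state=(0.688, -0.495)
t=0.300: state=(0.606, -1.124)
t=0.400: state=(0.467, -1.644)
t=0.500: state=(0.283, -2.000)
t=0.600: state=(0.073, -2.149)
t=0.700: state=(-0.140, -2.072)
t=0.800: state=(-0.334, -1.783)
t=0.900: state=(-0.490, -1.323)
t=1.000: state=(-0.595, -0.749)
t=1.100: state=(-0.638, -0.121)
t=1.200: state=(-0.619, 0.506)
t=1.300: state=(-0.539, 1.076)
t=1.400: state=(-0.407, 1.539)
t=1.500: state=(-0.237, 1.845)
t=1.600: state=(-0.045, 1.957)
t=1.700: state=(0.148, 1.864)
t=1.800: state=(0.322, 1.581)
t=1.900: state=(0.459, 1.146)
t=2.000: state=(0.548, 0.612)
t=2.100: state=(0.580, 0.033)
t=2.200: state=(0.554, -0.538)
t=2.300: state=(0.474, -1.050)
t=2.400: state=(0.348, -1.454)
t=2.500: state=(0.189, -1.707)
t=2.600: state=(0.013, -1.780)
t=2.700: state=(-0.161, -1.666)
t=2.800: state=(-0.315, -1.383)
t=2.900: state=(-0.433, -0.968)
t=3.000: state=(-0.506, -0.469)
t=3.010: state=(-0.510, -0.416)
largest grid value and its neighbours: theta(0.120)=0.70559, theta(0.130)=0.70575, theta(0.140)=0.70522
parabola through these three points peaks at t≈0.127 with theta≈0.70578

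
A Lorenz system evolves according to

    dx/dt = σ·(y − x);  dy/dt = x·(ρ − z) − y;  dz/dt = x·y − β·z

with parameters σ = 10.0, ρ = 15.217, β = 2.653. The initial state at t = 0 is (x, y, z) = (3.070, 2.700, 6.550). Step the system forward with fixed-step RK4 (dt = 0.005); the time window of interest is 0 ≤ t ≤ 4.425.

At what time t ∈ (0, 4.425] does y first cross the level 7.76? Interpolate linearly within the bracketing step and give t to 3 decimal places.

t=0.000: state=(3.070, 2.700, 6.550)
step 1 (dt=0.005): k1=(-3.700, 23.908, -9.088), k2=(-3.010, 23.837, -8.870), k3=(-3.029, 23.851, -8.867), k4=(-2.356, 23.793, -8.647); state += dt/6·(k1+2k2+2k3+k4)
t=0.005: state=(3.055, 2.819, 6.506)
t=0.010: state=(3.046, 2.938, 6.464)
t=0.015: state=(3.044, 3.057, 6.424)
t=0.175: state=(5.212, 7.627, 7.023)
next step: t=0.180: state=(5.334, 7.803, 7.133) — y has crossed 7.76
linear interpolation between t=0.175 (7.62687) and t=0.180 (7.80288) → t≈0.179

t = 0.179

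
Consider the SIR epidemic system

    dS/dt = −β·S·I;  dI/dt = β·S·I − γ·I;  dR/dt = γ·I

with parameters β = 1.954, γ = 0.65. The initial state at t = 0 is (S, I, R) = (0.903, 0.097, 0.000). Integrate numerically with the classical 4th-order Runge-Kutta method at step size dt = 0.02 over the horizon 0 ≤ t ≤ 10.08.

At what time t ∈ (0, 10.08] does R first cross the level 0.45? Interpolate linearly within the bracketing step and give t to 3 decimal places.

t = 2.704

t=0.000: state=(0.903, 0.097, 0.000)
step 1 (dt=0.02): k1=(-0.171, 0.108, 0.063), k2=(-0.173, 0.109, 0.064), k3=(-0.173, 0.109, 0.064), k4=(-0.174, 0.110, 0.064); state += dt/6·(k1+2k2+2k3+k4)
t=0.020: state=(0.900, 0.099, 0.001)
t=0.040: state=(0.896, 0.101, 0.003)
t=0.060: state=(0.892, 0.104, 0.004)
continuing one RK4 step at a time; state shown every 25 steps (Δt=0.5):
t=0.500: state=(0.797, 0.161, 0.041)
t=1.000: state=(0.656, 0.238, 0.106)
t=1.500: state=(0.503, 0.302, 0.195)
t=2.000: state=(0.368, 0.333, 0.299)
t=2.500: state=(0.265, 0.327, 0.407)
t=2.700: state=(0.234, 0.317, 0.449)
next step: t=2.720: state=(0.231, 0.316, 0.453) — R has crossed 0.45
linear interpolation between t=2.700 (0.44921) and t=2.720 (0.45332) → t≈2.704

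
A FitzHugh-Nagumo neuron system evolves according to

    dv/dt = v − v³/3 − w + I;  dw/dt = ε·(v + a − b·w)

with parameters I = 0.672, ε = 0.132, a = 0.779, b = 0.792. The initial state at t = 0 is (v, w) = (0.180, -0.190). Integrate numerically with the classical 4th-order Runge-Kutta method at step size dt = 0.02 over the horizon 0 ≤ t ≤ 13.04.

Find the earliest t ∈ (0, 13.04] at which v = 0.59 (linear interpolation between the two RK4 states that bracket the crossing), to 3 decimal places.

t=0.000: state=(0.180, -0.190)
step 1 (dt=0.02): k1=(1.040, 0.146), k2=(1.049, 0.148), k3=(1.049, 0.148), k4=(1.057, 0.149); state += dt/6·(k1+2k2+2k3+k4)
t=0.020: state=(0.201, -0.187)
t=0.040: state=(0.222, -0.184)
t=0.060: state=(0.244, -0.181)
t=0.340: state=(0.583, -0.132)
next step: t=0.360: state=(0.610, -0.129) — v has crossed 0.59
linear interpolation between t=0.340 (0.58309) and t=0.360 (0.60966) → t≈0.345

t = 0.345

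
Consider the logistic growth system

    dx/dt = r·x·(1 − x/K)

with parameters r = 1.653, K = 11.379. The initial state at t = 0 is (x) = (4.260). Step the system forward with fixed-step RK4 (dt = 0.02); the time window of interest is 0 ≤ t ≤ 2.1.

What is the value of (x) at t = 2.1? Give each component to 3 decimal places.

t=0.000: state=(4.260)
step 1 (dt=0.02): k1=(4.406), k2=(4.424), k3=(4.424), k4=(4.441); state += dt/6·(k1+2k2+2k3+k4)
t=0.020: state=(4.348)
t=0.040: state=(4.438)
t=0.060: state=(4.527)
continuing one RK4 step at a time; state shown every 5 steps (Δt=0.1):
t=0.100: state=(4.709)
t=0.200: state=(5.171)
t=0.300: state=(5.639)
t=0.400: state=(6.109)
t=0.500: state=(6.573)
t=0.600: state=(7.025)
t=0.700: state=(7.460)
t=0.800: state=(7.873)
t=0.900: state=(8.261)
t=1.000: state=(8.621)
t=1.100: state=(8.951)
t=1.200: state=(9.252)
t=1.300: state=(9.523)
t=1.400: state=(9.766)
t=1.500: state=(9.981)
t=1.600: state=(10.172)
t=1.700: state=(10.339)
t=1.800: state=(10.485)
t=1.900: state=(10.612)
t=2.000: state=(10.722)
t=2.100: state=(10.817)

(x) = (10.817)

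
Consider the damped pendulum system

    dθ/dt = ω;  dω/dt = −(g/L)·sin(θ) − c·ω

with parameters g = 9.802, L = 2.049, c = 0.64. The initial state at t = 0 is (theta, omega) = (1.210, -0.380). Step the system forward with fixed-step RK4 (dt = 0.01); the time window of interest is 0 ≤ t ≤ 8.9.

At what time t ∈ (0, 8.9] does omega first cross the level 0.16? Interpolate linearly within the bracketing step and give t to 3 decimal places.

t=0.000: state=(1.210, -0.380)
step 1 (dt=0.01): k1=(-0.380, -4.233), k2=(-0.401, -4.216), k3=(-0.401, -4.216), k4=(-0.422, -4.199); state += dt/6·(k1+2k2+2k3+k4)
t=0.010: state=(1.206, -0.422)
t=0.020: state=(1.202, -0.464)
t=0.030: state=(1.197, -0.505)
continuing one RK4 step at a time; state shown every 50 steps (Δt=0.5):
t=0.500: state=(0.581, -1.903)
t=1.000: state=(-0.361, -1.514)
t=1.500: state=(-0.727, 0.086)
t=1.520: state=(-0.724, 0.148)
next step: t=1.530: state=(-0.723, 0.178) — omega has crossed 0.16
linear interpolation between t=1.520 (0.14769) and t=1.530 (0.17831) → t≈1.524

t = 1.524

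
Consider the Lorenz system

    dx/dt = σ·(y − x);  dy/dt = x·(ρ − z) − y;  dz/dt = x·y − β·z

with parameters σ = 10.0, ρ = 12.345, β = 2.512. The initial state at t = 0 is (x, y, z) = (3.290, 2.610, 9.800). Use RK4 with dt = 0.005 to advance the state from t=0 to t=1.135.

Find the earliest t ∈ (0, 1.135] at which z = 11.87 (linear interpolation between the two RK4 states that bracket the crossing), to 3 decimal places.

t = 0.515

t=0.000: state=(3.290, 2.610, 9.800)
step 1 (dt=0.005): k1=(-6.800, 5.763, -16.031), k2=(-6.486, 5.837, -15.927), k3=(-6.492, 5.838, -15.925), k4=(-6.184, 5.911, -15.820); state += dt/6·(k1+2k2+2k3+k4)
t=0.005: state=(3.258, 2.639, 9.720)
t=0.010: state=(3.228, 2.669, 9.642)
t=0.015: state=(3.202, 2.700, 9.564)
continuing one RK4 step at a time; state shown every 10 steps (Δt=0.05):
t=0.050: state=(3.089, 2.935, 9.055)
t=0.100: state=(3.111, 3.335, 8.440)
t=0.150: state=(3.299, 3.819, 7.981)
t=0.200: state=(3.623, 4.394, 7.706)
t=0.250: state=(4.065, 5.057, 7.650)
t=0.300: state=(4.609, 5.785, 7.854)
t=0.350: state=(5.230, 6.524, 8.354)
t=0.400: state=(5.884, 7.182, 9.166)
t=0.450: state=(6.500, 7.631, 10.253)
t=0.500: state=(6.981, 7.741, 11.495)
t=0.515: state=(7.084, 7.695, 11.870)
next step: t=0.520: state=(7.113, 7.671, 11.993) — z has crossed 11.87
linear interpolation between t=0.515 (11.86977) and t=0.520 (11.99262) → t≈0.515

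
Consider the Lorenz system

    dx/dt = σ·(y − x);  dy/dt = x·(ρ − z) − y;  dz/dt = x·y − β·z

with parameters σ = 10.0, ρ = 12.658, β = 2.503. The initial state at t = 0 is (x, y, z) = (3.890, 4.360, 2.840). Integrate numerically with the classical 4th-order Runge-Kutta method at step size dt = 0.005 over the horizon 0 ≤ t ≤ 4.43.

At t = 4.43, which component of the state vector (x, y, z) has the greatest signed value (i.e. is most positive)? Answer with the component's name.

t=0.000: state=(3.890, 4.360, 2.840)
step 1 (dt=0.005): k1=(4.700, 33.832, 9.852), k2=(5.428, 33.767, 10.171), k3=(5.408, 33.782, 10.177), k4=(6.119, 33.729, 10.504); state += dt/6·(k1+2k2+2k3+k4)
t=0.005: state=(3.917, 4.529, 2.891)
t=0.010: state=(3.951, 4.697, 2.945)
t=0.015: state=(3.992, 4.866, 3.003)
continuing one RK4 step at a time; state shown every 40 steps (Δt=0.2):
t=0.200: state=(8.115, 10.716, 9.453)
t=0.400: state=(7.734, 4.566, 17.896)
t=0.600: state=(2.410, 1.054, 12.421)
t=0.800: state=(1.512, 1.664, 7.866)
t=1.000: state=(2.597, 3.568, 5.582)
t=1.200: state=(5.679, 7.740, 7.190)
t=1.400: state=(8.457, 8.118, 15.002)
t=1.600: state=(4.822, 2.793, 14.555)
t=1.800: state=(2.675, 2.455, 10.072)
t=2.000: state=(3.333, 4.148, 7.579)
t=2.200: state=(5.789, 7.287, 8.846)
t=2.400: state=(7.538, 7.231, 14.071)
t=2.600: state=(5.097, 3.685, 13.814)
t=2.800: state=(3.527, 3.385, 10.469)
t=3.000: state=(4.229, 5.002, 8.813)
t=3.200: state=(6.179, 7.122, 10.553)
t=3.400: state=(6.706, 6.132, 13.731)
t=3.600: state=(4.888, 4.051, 12.760)
t=3.800: state=(4.125, 4.201, 10.436)
t=4.000: state=(4.978, 5.668, 9.827)
t=4.200: state=(6.282, 6.677, 11.725)
t=4.400: state=(6.005, 5.409, 13.187)
t=4.430: state=(5.816, 5.160, 13.136)
compare at T: x=5.816, y=5.160, z=13.136

largest component: z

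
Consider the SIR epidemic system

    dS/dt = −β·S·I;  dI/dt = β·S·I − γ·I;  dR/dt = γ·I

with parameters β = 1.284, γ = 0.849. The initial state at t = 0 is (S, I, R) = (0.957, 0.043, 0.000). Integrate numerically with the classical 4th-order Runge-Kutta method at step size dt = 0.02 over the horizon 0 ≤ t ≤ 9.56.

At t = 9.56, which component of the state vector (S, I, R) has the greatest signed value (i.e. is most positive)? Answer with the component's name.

largest component: R

t=0.000: state=(0.957, 0.043, 0.000)
step 1 (dt=0.02): k1=(-0.053, 0.016, 0.037), k2=(-0.053, 0.016, 0.037), k3=(-0.053, 0.016, 0.037), k4=(-0.053, 0.016, 0.037); state += dt/6·(k1+2k2+2k3+k4)
t=0.020: state=(0.956, 0.043, 0.001)
t=0.040: state=(0.955, 0.044, 0.001)
t=0.060: state=(0.954, 0.044, 0.002)
continuing one RK4 step at a time; state shown every 25 steps (Δt=0.5):
t=0.500: state=(0.928, 0.052, 0.020)
t=1.000: state=(0.896, 0.061, 0.044)
t=1.500: state=(0.859, 0.070, 0.071)
t=2.000: state=(0.819, 0.078, 0.103)
t=2.500: state=(0.777, 0.085, 0.137)
t=3.000: state=(0.735, 0.091, 0.175)
t=3.500: state=(0.692, 0.094, 0.214)
t=4.000: state=(0.652, 0.094, 0.254)
t=4.500: state=(0.614, 0.093, 0.294)
t=5.000: state=(0.579, 0.089, 0.332)
t=5.500: state=(0.548, 0.083, 0.369)
t=6.000: state=(0.520, 0.077, 0.403)
t=6.500: state=(0.496, 0.070, 0.434)
t=7.000: state=(0.476, 0.062, 0.462)
t=7.500: state=(0.458, 0.055, 0.487)
t=8.000: state=(0.444, 0.048, 0.509)
t=8.500: state=(0.431, 0.042, 0.528)
t=9.000: state=(0.420, 0.036, 0.544)
t=9.500: state=(0.412, 0.030, 0.558)
t=9.560: state=(0.411, 0.030, 0.559)
compare at T: S=0.411, I=0.030, R=0.559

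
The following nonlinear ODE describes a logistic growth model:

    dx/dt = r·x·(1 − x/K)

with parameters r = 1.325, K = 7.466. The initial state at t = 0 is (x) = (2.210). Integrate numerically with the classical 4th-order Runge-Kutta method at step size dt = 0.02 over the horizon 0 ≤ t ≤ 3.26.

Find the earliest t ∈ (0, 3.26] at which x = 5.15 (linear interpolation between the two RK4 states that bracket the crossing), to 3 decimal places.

t=0.000: state=(2.210)
step 1 (dt=0.02): k1=(2.061), k2=(2.073), k3=(2.073), k4=(2.084); state += dt/6·(k1+2k2+2k3+k4)
t=0.020: state=(2.251)
t=0.040: state=(2.293)
t=0.060: state=(2.336)
continuing one RK4 step at a time; state shown every 10 steps (Δt=0.2):
t=0.200: state=(2.643)
t=0.400: state=(3.111)
t=0.600: state=(3.600)
t=0.800: state=(4.093)
t=1.000: state=(4.574)
t=1.200: state=(5.028)
t=1.240: state=(5.114)
next step: t=1.260: state=(5.156) — x has crossed 5.15
linear interpolation between t=1.240 (5.11385) and t=1.260 (5.15633) → t≈1.257

t = 1.257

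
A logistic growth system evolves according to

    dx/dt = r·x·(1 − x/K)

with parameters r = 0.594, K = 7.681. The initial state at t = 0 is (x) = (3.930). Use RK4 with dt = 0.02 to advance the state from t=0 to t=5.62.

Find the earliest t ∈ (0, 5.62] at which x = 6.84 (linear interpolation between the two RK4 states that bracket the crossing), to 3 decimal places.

t = 3.450

t=0.000: state=(3.930)
step 1 (dt=0.02): k1=(1.140), k2=(1.140), k3=(1.140), k4=(1.140); state += dt/6·(k1+2k2+2k3+k4)
t=0.020: state=(3.953)
t=0.040: state=(3.976)
t=0.060: state=(3.998)
continuing one RK4 step at a time; state shown every 10 steps (Δt=0.2):
t=0.200: state=(4.157)
t=0.400: state=(4.383)
t=0.600: state=(4.604)
t=0.800: state=(4.820)
t=1.000: state=(5.030)
t=1.200: state=(5.233)
t=1.400: state=(5.426)
t=1.600: state=(5.611)
t=1.800: state=(5.785)
t=2.000: state=(5.950)
t=2.200: state=(6.104)
t=2.400: state=(6.248)
t=2.600: state=(6.381)
t=2.800: state=(6.504)
t=3.000: state=(6.618)
t=3.200: state=(6.722)
t=3.400: state=(6.817)
t=3.440: state=(6.836)
next step: t=3.460: state=(6.844) — x has crossed 6.84
linear interpolation between t=3.440 (6.83552) and t=3.460 (6.84441) → t≈3.450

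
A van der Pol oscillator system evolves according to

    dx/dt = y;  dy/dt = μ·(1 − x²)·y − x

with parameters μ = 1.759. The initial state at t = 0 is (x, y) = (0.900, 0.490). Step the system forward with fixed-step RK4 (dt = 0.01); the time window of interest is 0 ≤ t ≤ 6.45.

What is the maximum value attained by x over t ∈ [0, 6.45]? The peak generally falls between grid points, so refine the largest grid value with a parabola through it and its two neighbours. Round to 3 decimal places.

t=0.000: state=(0.900, 0.490)
step 1 (dt=0.01): k1=(0.490, -0.736), k2=(0.486, -0.744), k3=(0.486, -0.744), k4=(0.483, -0.751); state += dt/6·(k1+2k2+2k3+k4)
t=0.010: state=(0.905, 0.483)
t=0.020: state=(0.910, 0.475)
t=0.030: state=(0.914, 0.467)
continuing one RK4 step at a time; state shown every 25 steps (Δt=0.25):
t=0.250: state=(0.996, 0.269)
t=0.500: state=(1.032, 0.012)
t=0.750: state=(1.003, -0.242)
t=1.000: state=(0.911, -0.496)
t=1.250: state=(0.752, -0.791)
t=1.500: state=(0.505, -1.210)
t=1.750: state=(0.125, -1.887)
t=2.000: state=(-0.463, -2.825)
t=2.250: state=(-1.222, -2.938)
t=2.500: state=(-1.772, -1.331)
t=2.750: state=(-1.936, -0.158)
t=3.000: state=(-1.917, 0.234)
t=3.250: state=(-1.840, 0.362)
t=3.500: state=(-1.741, 0.426)
t=3.750: state=(-1.627, 0.481)
t=4.000: state=(-1.499, 0.547)
t=4.250: state=(-1.352, 0.636)
t=4.500: state=(-1.178, 0.768)
t=4.750: state=(-0.961, 0.980)
t=5.000: state=(-0.675, 1.350)
t=5.250: state=(-0.261, 2.029)
t=5.500: state=(0.375, 3.098)
t=5.750: state=(1.226, 3.346)
t=6.000: state=(1.844, 1.442)
t=6.250: state=(2.014, 0.140)
t=6.450: state=(2.002, -0.199)
largest grid value and its neighbours: x(6.300)=2.01779, x(6.310)=2.01787, x(6.320)=2.01774
parabola through these three points peaks at t≈6.309 with x≈2.01787

max x = 2.018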